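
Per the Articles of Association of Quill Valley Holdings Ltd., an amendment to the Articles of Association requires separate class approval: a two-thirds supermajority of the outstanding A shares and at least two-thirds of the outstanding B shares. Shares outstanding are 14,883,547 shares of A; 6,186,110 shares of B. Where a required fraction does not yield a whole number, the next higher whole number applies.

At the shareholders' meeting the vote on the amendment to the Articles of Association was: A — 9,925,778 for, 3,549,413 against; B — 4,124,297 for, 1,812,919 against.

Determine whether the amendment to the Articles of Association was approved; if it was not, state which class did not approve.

A: 2/3 of 14883547 = 9922364.67, rounded up to 9922365; 9,922,365 required, 9,925,778 in favor — approved.
B: 2/3 of 6186110 = 4124073.33, rounded up to 4124074; 4,124,074 required, 4,124,297 in favor — approved.

Approved — every class gave the required vote.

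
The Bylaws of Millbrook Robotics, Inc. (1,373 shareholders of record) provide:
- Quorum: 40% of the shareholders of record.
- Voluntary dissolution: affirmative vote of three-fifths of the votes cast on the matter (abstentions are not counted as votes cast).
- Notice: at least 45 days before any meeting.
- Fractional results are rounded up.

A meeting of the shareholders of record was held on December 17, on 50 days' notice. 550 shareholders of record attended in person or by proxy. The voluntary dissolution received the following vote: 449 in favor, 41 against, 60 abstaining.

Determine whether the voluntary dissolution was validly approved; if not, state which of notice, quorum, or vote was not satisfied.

Notice: 50 days given; 45 required. Satisfied.
Quorum: 40% of 1,373 = 549.20, rounded up to 550; 550 present. Satisfied.
Vote: requires three-fifths of the votes cast (550 − 60 abstaining = 490); 3/5 of 490 = 294, so 294 needed; 449 in favor. Satisfied.

Valid — all requirements satisfied.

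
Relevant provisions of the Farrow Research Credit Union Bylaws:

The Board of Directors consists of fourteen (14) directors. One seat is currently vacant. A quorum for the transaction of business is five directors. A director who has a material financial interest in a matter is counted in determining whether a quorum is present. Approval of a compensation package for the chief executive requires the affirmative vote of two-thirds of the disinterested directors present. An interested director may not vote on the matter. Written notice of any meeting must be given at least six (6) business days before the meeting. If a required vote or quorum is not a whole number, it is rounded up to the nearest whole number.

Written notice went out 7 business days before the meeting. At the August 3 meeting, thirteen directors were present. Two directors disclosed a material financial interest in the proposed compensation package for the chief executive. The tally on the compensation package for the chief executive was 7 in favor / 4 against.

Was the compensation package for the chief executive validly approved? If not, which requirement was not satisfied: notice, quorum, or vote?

Notice: 7 business days given; 6 required (7 ≥ 6). Satisfied.
Quorum: 13 present (interested directors count toward quorum); quorum is 5. Satisfied.
Vote: the compensation package for the chief executive requires two-thirds of the disinterested directors present (13 − 2 = 11). 2/3 of 11 = 7.33, rounded up to 8, so 8 affirmative votes are needed; 7 voted in favor. Not satisfied.

Invalid — vote requirement not satisfied.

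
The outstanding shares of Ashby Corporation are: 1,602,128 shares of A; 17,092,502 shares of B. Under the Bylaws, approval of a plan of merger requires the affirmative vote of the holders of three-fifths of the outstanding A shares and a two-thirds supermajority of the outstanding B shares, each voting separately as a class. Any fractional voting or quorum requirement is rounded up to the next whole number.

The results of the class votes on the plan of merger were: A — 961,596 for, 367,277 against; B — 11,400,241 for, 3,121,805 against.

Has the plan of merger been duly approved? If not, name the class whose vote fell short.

Approved — every class gave the required vote.

A: 3/5 of 1602128 = 961276.80, rounded up to 961277; 961,277 required, 961,596 in favor — approved.
B: 2/3 of 17092502 = 11395001.33, rounded up to 11395002; 11,395,002 required, 11,400,241 in favor — approved.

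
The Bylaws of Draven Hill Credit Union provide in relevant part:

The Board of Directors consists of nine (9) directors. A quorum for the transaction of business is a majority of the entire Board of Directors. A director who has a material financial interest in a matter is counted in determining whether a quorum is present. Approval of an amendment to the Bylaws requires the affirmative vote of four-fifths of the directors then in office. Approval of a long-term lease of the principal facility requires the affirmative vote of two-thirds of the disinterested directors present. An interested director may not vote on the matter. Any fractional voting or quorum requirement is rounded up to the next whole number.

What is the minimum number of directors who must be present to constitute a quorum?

A majority of 9 is 5.

5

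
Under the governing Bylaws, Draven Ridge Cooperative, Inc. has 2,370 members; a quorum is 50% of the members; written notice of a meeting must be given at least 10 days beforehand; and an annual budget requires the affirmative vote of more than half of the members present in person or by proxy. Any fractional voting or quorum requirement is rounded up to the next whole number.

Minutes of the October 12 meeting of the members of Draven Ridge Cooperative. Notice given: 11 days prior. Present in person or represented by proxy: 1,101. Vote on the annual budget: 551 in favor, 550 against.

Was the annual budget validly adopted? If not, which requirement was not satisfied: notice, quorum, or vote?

Invalid — quorum requirement not satisfied.

Notice: 11 days given; 10 required. Satisfied.
Quorum: 50% of 2,370 = 1,185; 1,101 present. Not satisfied.
Vote: requires a majority of those present (1,101); a majority of 1101 is 551, so 551 needed; 551 in favor. Satisfied.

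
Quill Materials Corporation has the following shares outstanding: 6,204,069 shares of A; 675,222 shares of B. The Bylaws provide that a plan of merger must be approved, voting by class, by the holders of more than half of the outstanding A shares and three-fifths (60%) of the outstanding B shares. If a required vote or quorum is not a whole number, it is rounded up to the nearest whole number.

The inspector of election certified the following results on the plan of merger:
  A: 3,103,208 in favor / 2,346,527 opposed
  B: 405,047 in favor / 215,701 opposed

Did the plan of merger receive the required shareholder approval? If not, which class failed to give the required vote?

A: a majority of 6204069 is 3102035; 3,102,035 required, 3,103,208 in favor — approved.
B: 3/5 of 675222 = 405133.20, rounded up to 405134; 405,134 required, 405,047 in favor — not approved.

Not approved — the B shares did not give the required vote.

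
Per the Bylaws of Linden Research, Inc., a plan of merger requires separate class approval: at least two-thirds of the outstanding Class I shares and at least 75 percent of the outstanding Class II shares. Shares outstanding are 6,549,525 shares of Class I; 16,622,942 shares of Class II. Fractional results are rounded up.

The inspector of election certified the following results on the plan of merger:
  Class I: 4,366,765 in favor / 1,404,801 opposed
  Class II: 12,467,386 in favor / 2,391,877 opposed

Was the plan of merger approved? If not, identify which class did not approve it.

Approved — every class gave the required vote.

Class I: 2/3 of 6549525 = 4366350; 4,366,350 required, 4,366,765 in favor — approved.
Class II: 3/4 of 16622942 = 12467206.50, rounded up to 12467207; 12,467,207 required, 12,467,386 in favor — approved.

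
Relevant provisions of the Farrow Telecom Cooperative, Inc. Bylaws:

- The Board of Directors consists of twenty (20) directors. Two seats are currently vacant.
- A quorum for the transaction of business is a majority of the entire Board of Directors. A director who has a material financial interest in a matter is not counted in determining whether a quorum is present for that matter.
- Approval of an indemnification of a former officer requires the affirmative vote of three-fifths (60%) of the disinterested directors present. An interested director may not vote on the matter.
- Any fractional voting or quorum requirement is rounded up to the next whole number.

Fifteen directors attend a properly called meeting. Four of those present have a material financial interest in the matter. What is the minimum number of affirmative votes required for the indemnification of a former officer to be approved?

The indemnification of a former officer requires three-fifths of the disinterested directors present (15 − 4 = 11).
3/5 of 11 = 6.60, rounded up to 7.

7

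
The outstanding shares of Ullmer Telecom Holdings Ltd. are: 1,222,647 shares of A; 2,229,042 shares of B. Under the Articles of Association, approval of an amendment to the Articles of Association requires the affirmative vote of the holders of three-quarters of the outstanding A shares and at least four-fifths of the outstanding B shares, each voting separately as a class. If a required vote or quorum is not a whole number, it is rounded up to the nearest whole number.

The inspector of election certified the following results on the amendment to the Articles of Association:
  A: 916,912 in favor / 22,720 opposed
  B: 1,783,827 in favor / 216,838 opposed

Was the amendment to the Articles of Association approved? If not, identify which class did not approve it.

A: 3/4 of 1222647 = 916985.25, rounded up to 916986; 916,986 required, 916,912 in favor — not approved.
B: 4/5 of 2229042 = 1783233.60, rounded up to 1783234; 1,783,234 required, 1,783,827 in favor — approved.

Not approved — the A shares did not give the required vote.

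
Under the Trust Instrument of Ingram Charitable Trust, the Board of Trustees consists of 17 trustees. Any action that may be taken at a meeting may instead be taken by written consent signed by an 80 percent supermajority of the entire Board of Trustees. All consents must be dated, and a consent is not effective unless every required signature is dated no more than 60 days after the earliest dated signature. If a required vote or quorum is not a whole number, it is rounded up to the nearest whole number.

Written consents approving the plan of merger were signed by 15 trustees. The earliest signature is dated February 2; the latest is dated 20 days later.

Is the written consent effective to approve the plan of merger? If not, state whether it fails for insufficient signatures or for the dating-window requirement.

Signatures required: an 80 percent supermajority of 17 — 4/5 of 17 = 13.60, rounded up to 14, so 14 needed; 15 signed. Sufficient.
Dating window: the latest signature is 20 days after the earliest; the limit is 60 days. Within the window.

Effective — both the signature and dating-window requirements are satisfied.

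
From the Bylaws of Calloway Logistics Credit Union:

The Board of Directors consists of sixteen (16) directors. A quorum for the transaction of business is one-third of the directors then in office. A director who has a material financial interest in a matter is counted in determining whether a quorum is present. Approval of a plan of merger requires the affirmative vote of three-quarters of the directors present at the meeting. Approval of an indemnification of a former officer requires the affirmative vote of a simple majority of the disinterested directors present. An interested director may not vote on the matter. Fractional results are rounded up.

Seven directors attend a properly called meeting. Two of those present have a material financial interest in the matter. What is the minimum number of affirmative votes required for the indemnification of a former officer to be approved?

The indemnification of a former officer requires a majority of the disinterested directors present (7 − 2 = 5).
A majority of 5 is 3.

3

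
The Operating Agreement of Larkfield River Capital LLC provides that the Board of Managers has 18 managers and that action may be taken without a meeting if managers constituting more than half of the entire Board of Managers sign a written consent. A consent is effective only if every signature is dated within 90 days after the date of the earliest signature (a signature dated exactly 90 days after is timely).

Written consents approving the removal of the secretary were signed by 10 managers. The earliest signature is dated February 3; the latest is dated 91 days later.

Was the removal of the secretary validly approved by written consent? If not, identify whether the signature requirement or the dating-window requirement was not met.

Signatures required: more than half of 18 — a majority of 18 is 10, so 10 needed; 10 signed. Sufficient.
Dating window: the latest signature is 91 days after the earliest; the limit is 90 days. Outside the window.

Not effective — dating-window requirement not satisfied.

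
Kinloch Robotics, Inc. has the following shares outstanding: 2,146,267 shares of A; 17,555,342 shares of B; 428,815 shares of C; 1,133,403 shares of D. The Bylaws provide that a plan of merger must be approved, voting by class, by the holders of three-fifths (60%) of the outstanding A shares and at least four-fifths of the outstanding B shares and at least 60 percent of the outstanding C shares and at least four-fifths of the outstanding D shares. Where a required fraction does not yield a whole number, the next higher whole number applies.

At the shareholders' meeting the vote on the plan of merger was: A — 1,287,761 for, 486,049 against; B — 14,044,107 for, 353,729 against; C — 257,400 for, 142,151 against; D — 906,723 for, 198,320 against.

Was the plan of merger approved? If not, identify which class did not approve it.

Not approved — the B shares did not give the required vote.

A: 3/5 of 2146267 = 1287760.20, rounded up to 1287761; 1,287,761 required, 1,287,761 in favor — approved.
B: 4/5 of 17555342 = 14044273.60, rounded up to 14044274; 14,044,274 required, 14,044,107 in favor — not approved.
C: 3/5 of 428815 = 257289; 257,289 required, 257,400 in favor — approved.
D: 4/5 of 1133403 = 906722.40, rounded up to 906723; 906,723 required, 906,723 in favor — approved.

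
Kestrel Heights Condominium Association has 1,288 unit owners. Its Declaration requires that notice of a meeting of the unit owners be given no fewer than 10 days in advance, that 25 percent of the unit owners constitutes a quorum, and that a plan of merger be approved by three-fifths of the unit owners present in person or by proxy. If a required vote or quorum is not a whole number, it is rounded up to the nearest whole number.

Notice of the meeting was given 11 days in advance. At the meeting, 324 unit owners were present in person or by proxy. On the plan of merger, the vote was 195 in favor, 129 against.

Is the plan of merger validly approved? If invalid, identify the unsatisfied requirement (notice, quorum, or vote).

Notice: 11 days given; 10 required. Satisfied.
Quorum: 25% of 1,288 = 322; 324 present. Satisfied.
Vote: requires three-fifths of those present (324); 3/5 of 324 = 194.40, rounded up to 195, so 195 needed; 195 in favor. Satisfied.

Valid — all requirements satisfied.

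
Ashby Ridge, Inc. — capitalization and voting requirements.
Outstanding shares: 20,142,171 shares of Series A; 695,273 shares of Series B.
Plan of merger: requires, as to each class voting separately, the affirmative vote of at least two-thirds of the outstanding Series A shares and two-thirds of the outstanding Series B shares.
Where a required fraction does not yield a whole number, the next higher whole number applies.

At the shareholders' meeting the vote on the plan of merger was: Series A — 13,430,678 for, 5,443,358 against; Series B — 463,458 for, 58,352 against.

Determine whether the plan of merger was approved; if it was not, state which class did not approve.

Series A: 2/3 of 20142171 = 13428114; 13,428,114 required, 13,430,678 in favor — approved.
Series B: 2/3 of 695273 = 463515.33, rounded up to 463516; 463,516 required, 463,458 in favor — not approved.

Not approved — the Series B shares did not give the required vote.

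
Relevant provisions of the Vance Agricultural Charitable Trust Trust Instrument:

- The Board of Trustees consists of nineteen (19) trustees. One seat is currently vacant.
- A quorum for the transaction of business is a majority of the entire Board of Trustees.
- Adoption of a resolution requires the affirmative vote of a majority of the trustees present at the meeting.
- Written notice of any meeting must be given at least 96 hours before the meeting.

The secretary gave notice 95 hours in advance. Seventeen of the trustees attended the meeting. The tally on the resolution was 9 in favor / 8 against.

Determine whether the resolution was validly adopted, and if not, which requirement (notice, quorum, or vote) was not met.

Invalid — notice requirement not satisfied.

Notice: 95 hours given; 96 required (95 < 96). Not satisfied.
Quorum: 17 present; quorum is 10. Satisfied.
Vote: the resolution requires a majority of the trustees present (17). A majority of 17 is 9, so 9 affirmative votes are needed; 9 voted in favor. Satisfied.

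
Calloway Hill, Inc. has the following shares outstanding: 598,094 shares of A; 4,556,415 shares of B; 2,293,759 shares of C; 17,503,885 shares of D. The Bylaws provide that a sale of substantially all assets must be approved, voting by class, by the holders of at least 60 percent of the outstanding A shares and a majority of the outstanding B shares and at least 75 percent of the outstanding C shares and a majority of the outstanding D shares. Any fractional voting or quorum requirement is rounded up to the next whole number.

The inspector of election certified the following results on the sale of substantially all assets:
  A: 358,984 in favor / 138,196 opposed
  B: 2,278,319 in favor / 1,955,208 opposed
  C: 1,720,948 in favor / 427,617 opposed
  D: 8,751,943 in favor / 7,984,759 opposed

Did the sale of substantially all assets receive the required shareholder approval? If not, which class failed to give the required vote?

Approved — every class gave the required vote.

A: 3/5 of 598094 = 358856.40, rounded up to 358857; 358,857 required, 358,984 in favor — approved.
B: a majority of 4556415 is 2278208; 2,278,208 required, 2,278,319 in favor — approved.
C: 3/4 of 2293759 = 1720319.25, rounded up to 1720320; 1,720,320 required, 1,720,948 in favor — approved.
D: a majority of 17503885 is 8751943; 8,751,943 required, 8,751,943 in favor — approved.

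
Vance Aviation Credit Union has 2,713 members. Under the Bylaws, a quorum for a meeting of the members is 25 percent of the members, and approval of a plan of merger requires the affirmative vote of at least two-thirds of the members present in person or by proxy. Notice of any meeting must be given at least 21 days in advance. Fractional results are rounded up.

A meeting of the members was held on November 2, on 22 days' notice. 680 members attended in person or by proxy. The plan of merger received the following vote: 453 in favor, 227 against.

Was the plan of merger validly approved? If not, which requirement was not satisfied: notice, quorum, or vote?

Notice: 22 days given; 21 required. Satisfied.
Quorum: 25% of 2,713 = 678.25, rounded up to 679; 680 present. Satisfied.
Vote: requires two-thirds of those present (680); 2/3 of 680 = 453.33, rounded up to 454, so 454 needed; 453 in favor. Not satisfied.

Invalid — vote requirement not satisfied.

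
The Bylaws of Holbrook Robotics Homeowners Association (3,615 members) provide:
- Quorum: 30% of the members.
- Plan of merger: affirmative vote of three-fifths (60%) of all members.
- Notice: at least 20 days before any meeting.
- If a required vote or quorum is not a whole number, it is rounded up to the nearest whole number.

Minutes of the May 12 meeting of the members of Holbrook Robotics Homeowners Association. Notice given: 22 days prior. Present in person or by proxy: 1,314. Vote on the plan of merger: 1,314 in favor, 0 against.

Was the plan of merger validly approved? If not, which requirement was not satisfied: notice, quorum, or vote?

Notice: 22 days given; 20 required. Satisfied.
Quorum: 30% of 3,615 = 1,084.50, rounded up to 1,085; 1,314 present. Satisfied.
Vote: requires three-fifths of all members (3,615); 3/5 of 3615 = 2169, so 2,169 needed; 1,314 in favor. Not satisfied.

Invalid — vote requirement not satisfied.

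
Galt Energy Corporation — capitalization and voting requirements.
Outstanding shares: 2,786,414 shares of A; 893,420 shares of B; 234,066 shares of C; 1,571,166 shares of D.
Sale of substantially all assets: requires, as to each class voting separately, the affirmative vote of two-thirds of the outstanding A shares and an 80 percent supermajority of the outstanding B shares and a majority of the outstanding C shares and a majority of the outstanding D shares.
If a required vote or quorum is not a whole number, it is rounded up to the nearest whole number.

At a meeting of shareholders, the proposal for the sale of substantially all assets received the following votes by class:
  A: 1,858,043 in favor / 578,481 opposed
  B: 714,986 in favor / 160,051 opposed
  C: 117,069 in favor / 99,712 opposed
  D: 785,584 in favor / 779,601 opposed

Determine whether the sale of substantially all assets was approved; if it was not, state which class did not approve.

Approved — every class gave the required vote.

A: 2/3 of 2786414 = 1857609.33, rounded up to 1857610; 1,857,610 required, 1,858,043 in favor — approved.
B: 4/5 of 893420 = 714736; 714,736 required, 714,986 in favor — approved.
C: a majority of 234066 is 117034; 117,034 required, 117,069 in favor — approved.
D: a majority of 1571166 is 785584; 785,584 required, 785,584 in favor — approved.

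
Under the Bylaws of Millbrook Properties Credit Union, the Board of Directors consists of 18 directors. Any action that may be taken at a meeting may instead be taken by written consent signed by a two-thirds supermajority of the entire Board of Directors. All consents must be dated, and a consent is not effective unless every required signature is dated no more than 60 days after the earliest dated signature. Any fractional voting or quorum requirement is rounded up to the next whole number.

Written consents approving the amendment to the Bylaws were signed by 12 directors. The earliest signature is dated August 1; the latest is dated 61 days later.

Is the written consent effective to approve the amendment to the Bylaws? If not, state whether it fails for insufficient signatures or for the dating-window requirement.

Not effective — dating-window requirement not satisfied.

Signatures required: a two-thirds supermajority of 18 — 2/3 of 18 = 12, so 12 needed; 12 signed. Sufficient.
Dating window: the latest signature is 61 days after the earliest; the limit is 60 days. Outside the window.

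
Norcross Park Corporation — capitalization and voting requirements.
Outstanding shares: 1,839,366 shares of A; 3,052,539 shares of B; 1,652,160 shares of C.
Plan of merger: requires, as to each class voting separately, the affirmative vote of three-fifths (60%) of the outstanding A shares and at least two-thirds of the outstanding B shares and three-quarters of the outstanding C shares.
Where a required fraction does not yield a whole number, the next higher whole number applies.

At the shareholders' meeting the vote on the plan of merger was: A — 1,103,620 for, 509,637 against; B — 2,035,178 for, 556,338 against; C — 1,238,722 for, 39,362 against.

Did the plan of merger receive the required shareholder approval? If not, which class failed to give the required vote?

Not approved — the C shares did not give the required vote.

A: 3/5 of 1839366 = 1103619.60, rounded up to 1103620; 1,103,620 required, 1,103,620 in favor — approved.
B: 2/3 of 3052539 = 2035026; 2,035,026 required, 2,035,178 in favor — approved.
C: 3/4 of 1652160 = 1239120; 1,239,120 required, 1,238,722 in favor — not approved.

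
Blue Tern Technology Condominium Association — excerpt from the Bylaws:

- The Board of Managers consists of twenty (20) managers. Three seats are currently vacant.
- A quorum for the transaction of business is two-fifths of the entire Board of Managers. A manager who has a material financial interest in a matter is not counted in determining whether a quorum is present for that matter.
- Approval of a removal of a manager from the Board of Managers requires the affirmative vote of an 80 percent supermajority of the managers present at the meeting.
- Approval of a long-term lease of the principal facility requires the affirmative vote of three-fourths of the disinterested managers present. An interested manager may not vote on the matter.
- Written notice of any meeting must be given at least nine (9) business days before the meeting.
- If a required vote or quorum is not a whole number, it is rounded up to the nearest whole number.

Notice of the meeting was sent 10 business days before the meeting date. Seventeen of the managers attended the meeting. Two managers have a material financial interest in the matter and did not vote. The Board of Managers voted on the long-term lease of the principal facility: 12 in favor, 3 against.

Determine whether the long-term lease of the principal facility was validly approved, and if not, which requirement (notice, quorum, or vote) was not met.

Notice: 10 business days given; 9 required (10 ≥ 9). Satisfied.
Quorum: 17 present, but the 2 interested managers do not count, leaving 15. Quorum is 8. Satisfied.
Vote: the long-term lease of the principal facility requires three-fourths of the disinterested managers present (17 − 2 = 15). 3/4 of 15 = 11.25, rounded up to 12, so 12 affirmative votes are needed; 12 voted in favor. Satisfied.

Valid — all requirements satisfied.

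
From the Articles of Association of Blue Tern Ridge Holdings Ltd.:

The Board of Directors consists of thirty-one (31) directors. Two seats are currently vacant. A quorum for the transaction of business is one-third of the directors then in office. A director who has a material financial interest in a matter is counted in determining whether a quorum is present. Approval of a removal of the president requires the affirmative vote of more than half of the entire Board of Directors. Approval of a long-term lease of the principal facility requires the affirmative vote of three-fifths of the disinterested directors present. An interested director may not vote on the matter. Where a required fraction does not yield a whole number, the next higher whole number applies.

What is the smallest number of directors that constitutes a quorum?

10

1/3 of 29 = 9.67, rounded up to 10.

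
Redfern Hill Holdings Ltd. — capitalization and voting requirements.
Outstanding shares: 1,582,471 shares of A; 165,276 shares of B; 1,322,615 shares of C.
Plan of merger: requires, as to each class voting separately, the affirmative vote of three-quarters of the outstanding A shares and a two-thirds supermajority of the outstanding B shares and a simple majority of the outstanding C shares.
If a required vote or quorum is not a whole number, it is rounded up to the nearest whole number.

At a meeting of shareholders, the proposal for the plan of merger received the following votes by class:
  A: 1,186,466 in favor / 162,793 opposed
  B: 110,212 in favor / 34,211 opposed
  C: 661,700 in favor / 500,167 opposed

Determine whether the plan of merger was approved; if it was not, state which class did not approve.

Not approved — the A shares did not give the required vote.

A: 3/4 of 1582471 = 1186853.25, rounded up to 1186854; 1,186,854 required, 1,186,466 in favor — not approved.
B: 2/3 of 165276 = 110184; 110,184 required, 110,212 in favor — approved.
C: a majority of 1322615 is 661308; 661,308 required, 661,700 in favor — approved.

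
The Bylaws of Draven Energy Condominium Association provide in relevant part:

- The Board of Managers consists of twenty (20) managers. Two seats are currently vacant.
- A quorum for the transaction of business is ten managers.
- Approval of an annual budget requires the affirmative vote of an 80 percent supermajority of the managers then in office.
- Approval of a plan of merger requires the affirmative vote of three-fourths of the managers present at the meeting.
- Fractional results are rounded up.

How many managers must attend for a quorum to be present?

The quorum is fixed at 10.

10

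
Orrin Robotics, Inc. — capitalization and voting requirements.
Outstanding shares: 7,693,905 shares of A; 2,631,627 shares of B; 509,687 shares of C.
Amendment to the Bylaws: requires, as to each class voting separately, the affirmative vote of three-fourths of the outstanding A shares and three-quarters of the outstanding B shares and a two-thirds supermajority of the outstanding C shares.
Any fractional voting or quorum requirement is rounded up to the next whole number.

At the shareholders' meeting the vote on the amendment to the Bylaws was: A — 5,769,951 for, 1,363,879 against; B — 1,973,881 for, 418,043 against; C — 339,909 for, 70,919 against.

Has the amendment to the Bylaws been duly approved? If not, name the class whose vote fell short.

A: 3/4 of 7693905 = 5770428.75, rounded up to 5770429; 5,770,429 required, 5,769,951 in favor — not approved.
B: 3/4 of 2631627 = 1973720.25, rounded up to 1973721; 1,973,721 required, 1,973,881 in favor — approved.
C: 2/3 of 509687 = 339791.33, rounded up to 339792; 339,792 required, 339,909 in favor — approved.

Not approved — the A shares did not give the required vote.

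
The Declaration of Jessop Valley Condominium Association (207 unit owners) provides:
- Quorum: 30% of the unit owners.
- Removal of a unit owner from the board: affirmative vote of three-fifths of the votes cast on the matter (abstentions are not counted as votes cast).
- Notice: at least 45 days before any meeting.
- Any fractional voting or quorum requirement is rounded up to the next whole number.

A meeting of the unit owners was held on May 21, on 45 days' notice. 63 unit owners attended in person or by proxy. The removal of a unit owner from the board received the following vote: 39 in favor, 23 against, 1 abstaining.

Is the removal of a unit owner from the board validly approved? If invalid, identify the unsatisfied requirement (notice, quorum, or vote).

Valid — all requirements satisfied.

Notice: 45 days given; 45 required. Satisfied.
Quorum: 30% of 207 = 62.10, rounded up to 63; 63 present. Satisfied.
Vote: requires three-fifths of the votes cast (63 − 1 abstaining = 62); 3/5 of 62 = 37.20, rounded up to 38, so 38 needed; 39 in favor. Satisfied.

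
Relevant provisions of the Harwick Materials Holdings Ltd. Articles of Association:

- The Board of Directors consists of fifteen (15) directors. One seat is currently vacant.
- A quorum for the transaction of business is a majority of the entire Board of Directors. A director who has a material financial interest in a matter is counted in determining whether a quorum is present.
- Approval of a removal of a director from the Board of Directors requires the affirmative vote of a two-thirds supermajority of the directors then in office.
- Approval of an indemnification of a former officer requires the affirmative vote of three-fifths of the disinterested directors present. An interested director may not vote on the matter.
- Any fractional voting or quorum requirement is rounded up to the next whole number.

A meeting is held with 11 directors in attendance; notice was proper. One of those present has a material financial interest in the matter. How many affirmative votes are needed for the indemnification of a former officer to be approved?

6

The indemnification of a former officer requires three-fifths of the disinterested directors present (11 − 1 = 10).
3/5 of 10 = 6.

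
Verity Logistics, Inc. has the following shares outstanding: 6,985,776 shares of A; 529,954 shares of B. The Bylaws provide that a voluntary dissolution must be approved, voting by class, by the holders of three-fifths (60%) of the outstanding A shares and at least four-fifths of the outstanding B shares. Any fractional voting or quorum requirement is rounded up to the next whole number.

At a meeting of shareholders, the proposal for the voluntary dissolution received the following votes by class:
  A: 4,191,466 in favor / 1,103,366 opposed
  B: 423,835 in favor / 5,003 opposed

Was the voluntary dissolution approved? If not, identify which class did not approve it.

A: 3/5 of 6985776 = 4191465.60, rounded up to 4191466; 4,191,466 required, 4,191,466 in favor — approved.
B: 4/5 of 529954 = 423963.20, rounded up to 423964; 423,964 required, 423,835 in favor — not approved.

Not approved — the B shares did not give the required vote.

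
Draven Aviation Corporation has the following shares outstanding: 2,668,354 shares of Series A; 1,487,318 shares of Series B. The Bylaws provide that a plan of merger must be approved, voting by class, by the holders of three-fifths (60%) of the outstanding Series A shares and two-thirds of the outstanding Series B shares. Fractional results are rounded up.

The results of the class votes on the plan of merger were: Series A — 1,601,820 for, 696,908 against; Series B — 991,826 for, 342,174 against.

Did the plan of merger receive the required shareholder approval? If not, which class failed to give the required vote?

Series A: 3/5 of 2668354 = 1601012.40, rounded up to 1601013; 1,601,013 required, 1,601,820 in favor — approved.
Series B: 2/3 of 1487318 = 991545.33, rounded up to 991546; 991,546 required, 991,826 in favor — approved.

Approved — every class gave the required vote.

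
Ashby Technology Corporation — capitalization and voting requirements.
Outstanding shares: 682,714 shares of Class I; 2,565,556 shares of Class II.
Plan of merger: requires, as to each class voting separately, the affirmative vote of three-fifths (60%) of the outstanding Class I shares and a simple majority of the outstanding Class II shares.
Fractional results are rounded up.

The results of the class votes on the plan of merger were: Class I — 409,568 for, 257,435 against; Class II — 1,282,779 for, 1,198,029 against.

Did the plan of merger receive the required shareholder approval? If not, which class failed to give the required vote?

Class I: 3/5 of 682714 = 409628.40, rounded up to 409629; 409,629 required, 409,568 in favor — not approved.
Class II: a majority of 2565556 is 1282779; 1,282,779 required, 1,282,779 in favor — approved.

Not approved — the Class I shares did not give the required vote.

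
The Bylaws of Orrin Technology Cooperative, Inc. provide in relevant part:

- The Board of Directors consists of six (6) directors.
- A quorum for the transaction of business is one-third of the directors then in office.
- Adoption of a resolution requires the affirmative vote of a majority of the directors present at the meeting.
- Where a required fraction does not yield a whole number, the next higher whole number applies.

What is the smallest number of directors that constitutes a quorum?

1/3 of 6 = 2.

2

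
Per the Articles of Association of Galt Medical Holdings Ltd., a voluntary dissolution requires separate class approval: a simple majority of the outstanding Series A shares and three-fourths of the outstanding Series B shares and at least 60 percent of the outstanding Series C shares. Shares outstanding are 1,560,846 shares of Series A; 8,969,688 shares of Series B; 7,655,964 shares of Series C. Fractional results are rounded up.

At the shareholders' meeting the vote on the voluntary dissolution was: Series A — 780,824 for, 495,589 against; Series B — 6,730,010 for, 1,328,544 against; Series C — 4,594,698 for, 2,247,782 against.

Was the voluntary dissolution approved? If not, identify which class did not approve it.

Series A: a majority of 1560846 is 780424; 780,424 required, 780,824 in favor — approved.
Series B: 3/4 of 8969688 = 6727266; 6,727,266 required, 6,730,010 in favor — approved.
Series C: 3/5 of 7655964 = 4593578.40, rounded up to 4593579; 4,593,579 required, 4,594,698 in favor — approved.

Approved — every class gave the required vote.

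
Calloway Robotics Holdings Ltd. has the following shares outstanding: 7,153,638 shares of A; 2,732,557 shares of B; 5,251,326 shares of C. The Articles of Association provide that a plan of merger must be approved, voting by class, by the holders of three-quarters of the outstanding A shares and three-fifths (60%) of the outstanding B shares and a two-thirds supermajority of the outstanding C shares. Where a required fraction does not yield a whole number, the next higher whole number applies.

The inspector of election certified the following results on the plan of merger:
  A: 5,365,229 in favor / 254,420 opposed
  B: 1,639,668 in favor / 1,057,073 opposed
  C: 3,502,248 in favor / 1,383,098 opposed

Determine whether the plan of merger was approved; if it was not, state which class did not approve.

Approved — every class gave the required vote.

A: 3/4 of 7153638 = 5365228.50, rounded up to 5365229; 5,365,229 required, 5,365,229 in favor — approved.
B: 3/5 of 2732557 = 1639534.20, rounded up to 1639535; 1,639,535 required, 1,639,668 in favor — approved.
C: 2/3 of 5251326 = 3500884; 3,500,884 required, 3,502,248 in favor — approved.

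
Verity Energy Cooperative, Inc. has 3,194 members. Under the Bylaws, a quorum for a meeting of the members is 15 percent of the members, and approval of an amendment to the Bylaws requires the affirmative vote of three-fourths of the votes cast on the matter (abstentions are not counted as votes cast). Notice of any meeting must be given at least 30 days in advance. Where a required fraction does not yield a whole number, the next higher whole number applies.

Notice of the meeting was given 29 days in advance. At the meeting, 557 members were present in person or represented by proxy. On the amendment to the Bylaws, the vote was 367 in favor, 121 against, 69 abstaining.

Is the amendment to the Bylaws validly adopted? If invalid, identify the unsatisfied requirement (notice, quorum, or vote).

Invalid — notice requirement not satisfied.

Notice: 29 days given; 30 required. Not satisfied.
Quorum: 15% of 3,194 = 479.10, rounded up to 480; 557 present. Satisfied.
Vote: requires three-fourths of the votes cast (557 − 69 abstaining = 488); 3/4 of 488 = 366, so 366 needed; 367 in favor. Satisfied.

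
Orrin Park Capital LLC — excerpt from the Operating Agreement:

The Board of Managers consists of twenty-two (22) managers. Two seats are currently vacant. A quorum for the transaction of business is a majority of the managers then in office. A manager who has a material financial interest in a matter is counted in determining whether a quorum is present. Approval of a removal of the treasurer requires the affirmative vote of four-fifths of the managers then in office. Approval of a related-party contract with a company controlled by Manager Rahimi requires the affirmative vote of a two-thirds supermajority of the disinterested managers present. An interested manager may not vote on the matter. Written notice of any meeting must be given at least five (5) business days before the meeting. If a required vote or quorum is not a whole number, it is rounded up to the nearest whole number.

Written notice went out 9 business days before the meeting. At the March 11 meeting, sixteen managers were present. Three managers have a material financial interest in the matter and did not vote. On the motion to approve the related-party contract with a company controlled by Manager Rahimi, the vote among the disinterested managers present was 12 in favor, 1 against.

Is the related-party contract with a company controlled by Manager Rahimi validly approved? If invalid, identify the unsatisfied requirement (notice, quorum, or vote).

Notice: 9 business days given; 5 required (9 ≥ 5). Satisfied.
Quorum: 16 present (interested managers count toward quorum); quorum is 11. Satisfied.
Vote: the related-party contract with a company controlled by Manager Rahimi requires two-thirds of the disinterested managers present (16 − 3 = 13). 2/3 of 13 = 8.67, rounded up to 9, so 9 affirmative votes are needed; 12 voted in favor. Satisfied.

Valid — all requirements satisfied.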